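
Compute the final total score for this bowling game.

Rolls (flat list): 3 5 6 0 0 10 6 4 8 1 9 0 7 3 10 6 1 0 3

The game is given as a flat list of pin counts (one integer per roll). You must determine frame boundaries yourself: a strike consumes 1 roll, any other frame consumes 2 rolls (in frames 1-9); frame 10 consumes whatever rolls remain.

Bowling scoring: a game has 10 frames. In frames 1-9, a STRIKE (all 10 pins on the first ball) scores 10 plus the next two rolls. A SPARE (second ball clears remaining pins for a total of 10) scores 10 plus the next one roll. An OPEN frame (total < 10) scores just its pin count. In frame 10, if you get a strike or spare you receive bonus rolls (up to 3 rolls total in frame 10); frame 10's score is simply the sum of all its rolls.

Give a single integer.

Frame 1: OPEN (3+5=8). Cumulative: 8
Frame 2: OPEN (6+0=6). Cumulative: 14
Frame 3: SPARE (0+10=10). 10 + next roll (6) = 16. Cumulative: 30
Frame 4: SPARE (6+4=10). 10 + next roll (8) = 18. Cumulative: 48
Frame 5: OPEN (8+1=9). Cumulative: 57
Frame 6: OPEN (9+0=9). Cumulative: 66
Frame 7: SPARE (7+3=10). 10 + next roll (10) = 20. Cumulative: 86
Frame 8: STRIKE. 10 + next two rolls (6+1) = 17. Cumulative: 103
Frame 9: OPEN (6+1=7). Cumulative: 110
Frame 10: OPEN. Sum of all frame-10 rolls (0+3) = 3. Cumulative: 113

Answer: 113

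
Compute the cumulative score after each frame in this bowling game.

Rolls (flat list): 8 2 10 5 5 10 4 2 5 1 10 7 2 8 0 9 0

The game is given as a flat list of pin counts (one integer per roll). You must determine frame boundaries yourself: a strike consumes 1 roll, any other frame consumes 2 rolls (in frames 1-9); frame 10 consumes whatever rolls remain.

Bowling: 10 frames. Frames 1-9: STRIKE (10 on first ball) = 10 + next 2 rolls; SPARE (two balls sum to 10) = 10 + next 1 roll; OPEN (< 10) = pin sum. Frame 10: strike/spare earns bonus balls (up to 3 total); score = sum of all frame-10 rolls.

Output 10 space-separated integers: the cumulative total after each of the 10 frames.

Frame 1: SPARE (8+2=10). 10 + next roll (10) = 20. Cumulative: 20
Frame 2: STRIKE. 10 + next two rolls (5+5) = 20. Cumulative: 40
Frame 3: SPARE (5+5=10). 10 + next roll (10) = 20. Cumulative: 60
Frame 4: STRIKE. 10 + next two rolls (4+2) = 16. Cumulative: 76
Frame 5: OPEN (4+2=6). Cumulative: 82
Frame 6: OPEN (5+1=6). Cumulative: 88
Frame 7: STRIKE. 10 + next two rolls (7+2) = 19. Cumulative: 107
Frame 8: OPEN (7+2=9). Cumulative: 116
Frame 9: OPEN (8+0=8). Cumulative: 124
Frame 10: OPEN. Sum of all frame-10 rolls (9+0) = 9. Cumulative: 133

Answer: 20 40 60 76 82 88 107 116 124 133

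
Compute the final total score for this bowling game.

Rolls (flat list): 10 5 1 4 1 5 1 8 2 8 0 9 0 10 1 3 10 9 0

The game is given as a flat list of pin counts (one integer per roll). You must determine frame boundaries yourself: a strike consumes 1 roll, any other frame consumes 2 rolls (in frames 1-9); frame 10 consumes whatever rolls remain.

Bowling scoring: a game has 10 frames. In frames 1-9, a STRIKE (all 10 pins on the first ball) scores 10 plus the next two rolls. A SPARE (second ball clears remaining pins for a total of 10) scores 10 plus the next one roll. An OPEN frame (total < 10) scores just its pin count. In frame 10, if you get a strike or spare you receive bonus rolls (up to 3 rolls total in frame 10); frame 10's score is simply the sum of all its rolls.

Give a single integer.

Answer: 105

Derivation:
Frame 1: STRIKE. 10 + next two rolls (5+1) = 16. Cumulative: 16
Frame 2: OPEN (5+1=6). Cumulative: 22
Frame 3: OPEN (4+1=5). Cumulative: 27
Frame 4: OPEN (5+1=6). Cumulative: 33
Frame 5: SPARE (8+2=10). 10 + next roll (8) = 18. Cumulative: 51
Frame 6: OPEN (8+0=8). Cumulative: 59
Frame 7: OPEN (9+0=9). Cumulative: 68
Frame 8: STRIKE. 10 + next two rolls (1+3) = 14. Cumulative: 82
Frame 9: OPEN (1+3=4). Cumulative: 86
Frame 10: STRIKE. Sum of all frame-10 rolls (10+9+0) = 19. Cumulative: 105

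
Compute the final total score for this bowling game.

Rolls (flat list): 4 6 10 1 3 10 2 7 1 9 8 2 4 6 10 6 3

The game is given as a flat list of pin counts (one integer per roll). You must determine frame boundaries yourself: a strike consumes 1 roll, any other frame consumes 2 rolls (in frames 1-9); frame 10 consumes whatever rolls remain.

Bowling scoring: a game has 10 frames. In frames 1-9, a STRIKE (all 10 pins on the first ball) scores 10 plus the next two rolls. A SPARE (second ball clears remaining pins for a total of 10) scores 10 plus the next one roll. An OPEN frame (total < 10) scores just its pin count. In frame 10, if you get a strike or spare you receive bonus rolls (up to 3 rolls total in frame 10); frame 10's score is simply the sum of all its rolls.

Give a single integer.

Frame 1: SPARE (4+6=10). 10 + next roll (10) = 20. Cumulative: 20
Frame 2: STRIKE. 10 + next two rolls (1+3) = 14. Cumulative: 34
Frame 3: OPEN (1+3=4). Cumulative: 38
Frame 4: STRIKE. 10 + next two rolls (2+7) = 19. Cumulative: 57
Frame 5: OPEN (2+7=9). Cumulative: 66
Frame 6: SPARE (1+9=10). 10 + next roll (8) = 18. Cumulative: 84
Frame 7: SPARE (8+2=10). 10 + next roll (4) = 14. Cumulative: 98
Frame 8: SPARE (4+6=10). 10 + next roll (10) = 20. Cumulative: 118
Frame 9: STRIKE. 10 + next two rolls (6+3) = 19. Cumulative: 137
Frame 10: OPEN. Sum of all frame-10 rolls (6+3) = 9. Cumulative: 146

Answer: 146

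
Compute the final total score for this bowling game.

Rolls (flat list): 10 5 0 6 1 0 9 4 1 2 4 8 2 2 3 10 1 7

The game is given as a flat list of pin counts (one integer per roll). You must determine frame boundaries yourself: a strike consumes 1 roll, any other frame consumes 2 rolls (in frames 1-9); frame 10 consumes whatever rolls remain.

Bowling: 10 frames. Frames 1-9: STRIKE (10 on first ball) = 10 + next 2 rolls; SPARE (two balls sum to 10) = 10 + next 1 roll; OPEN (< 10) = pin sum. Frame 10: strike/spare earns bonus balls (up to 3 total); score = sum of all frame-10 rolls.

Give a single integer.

Frame 1: STRIKE. 10 + next two rolls (5+0) = 15. Cumulative: 15
Frame 2: OPEN (5+0=5). Cumulative: 20
Frame 3: OPEN (6+1=7). Cumulative: 27
Frame 4: OPEN (0+9=9). Cumulative: 36
Frame 5: OPEN (4+1=5). Cumulative: 41
Frame 6: OPEN (2+4=6). Cumulative: 47
Frame 7: SPARE (8+2=10). 10 + next roll (2) = 12. Cumulative: 59
Frame 8: OPEN (2+3=5). Cumulative: 64
Frame 9: STRIKE. 10 + next two rolls (1+7) = 18. Cumulative: 82
Frame 10: OPEN. Sum of all frame-10 rolls (1+7) = 8. Cumulative: 90

Answer: 90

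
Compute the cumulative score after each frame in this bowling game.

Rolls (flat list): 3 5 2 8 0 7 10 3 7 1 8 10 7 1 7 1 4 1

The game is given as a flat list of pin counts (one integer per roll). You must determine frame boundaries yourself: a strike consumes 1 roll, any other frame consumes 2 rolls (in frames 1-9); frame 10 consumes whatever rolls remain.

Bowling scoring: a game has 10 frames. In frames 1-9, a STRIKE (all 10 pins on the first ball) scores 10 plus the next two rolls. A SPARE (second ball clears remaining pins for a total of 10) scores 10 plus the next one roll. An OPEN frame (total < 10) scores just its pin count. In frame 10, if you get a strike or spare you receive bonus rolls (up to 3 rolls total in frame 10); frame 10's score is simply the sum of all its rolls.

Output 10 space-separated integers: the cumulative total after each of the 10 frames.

Answer: 8 18 25 45 56 65 83 91 99 104

Derivation:
Frame 1: OPEN (3+5=8). Cumulative: 8
Frame 2: SPARE (2+8=10). 10 + next roll (0) = 10. Cumulative: 18
Frame 3: OPEN (0+7=7). Cumulative: 25
Frame 4: STRIKE. 10 + next two rolls (3+7) = 20. Cumulative: 45
Frame 5: SPARE (3+7=10). 10 + next roll (1) = 11. Cumulative: 56
Frame 6: OPEN (1+8=9). Cumulative: 65
Frame 7: STRIKE. 10 + next two rolls (7+1) = 18. Cumulative: 83
Frame 8: OPEN (7+1=8). Cumulative: 91
Frame 9: OPEN (7+1=8). Cumulative: 99
Frame 10: OPEN. Sum of all frame-10 rolls (4+1) = 5. Cumulative: 104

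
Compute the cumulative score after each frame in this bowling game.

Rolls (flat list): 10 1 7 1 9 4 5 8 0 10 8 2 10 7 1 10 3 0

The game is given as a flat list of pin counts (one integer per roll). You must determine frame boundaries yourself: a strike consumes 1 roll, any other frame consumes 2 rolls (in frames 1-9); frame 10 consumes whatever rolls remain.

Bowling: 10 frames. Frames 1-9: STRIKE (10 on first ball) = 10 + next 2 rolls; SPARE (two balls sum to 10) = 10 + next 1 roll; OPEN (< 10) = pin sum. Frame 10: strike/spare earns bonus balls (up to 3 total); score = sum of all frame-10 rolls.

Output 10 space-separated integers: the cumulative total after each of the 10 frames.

Answer: 18 26 40 49 57 77 97 115 123 136

Derivation:
Frame 1: STRIKE. 10 + next two rolls (1+7) = 18. Cumulative: 18
Frame 2: OPEN (1+7=8). Cumulative: 26
Frame 3: SPARE (1+9=10). 10 + next roll (4) = 14. Cumulative: 40
Frame 4: OPEN (4+5=9). Cumulative: 49
Frame 5: OPEN (8+0=8). Cumulative: 57
Frame 6: STRIKE. 10 + next two rolls (8+2) = 20. Cumulative: 77
Frame 7: SPARE (8+2=10). 10 + next roll (10) = 20. Cumulative: 97
Frame 8: STRIKE. 10 + next two rolls (7+1) = 18. Cumulative: 115
Frame 9: OPEN (7+1=8). Cumulative: 123
Frame 10: STRIKE. Sum of all frame-10 rolls (10+3+0) = 13. Cumulative: 136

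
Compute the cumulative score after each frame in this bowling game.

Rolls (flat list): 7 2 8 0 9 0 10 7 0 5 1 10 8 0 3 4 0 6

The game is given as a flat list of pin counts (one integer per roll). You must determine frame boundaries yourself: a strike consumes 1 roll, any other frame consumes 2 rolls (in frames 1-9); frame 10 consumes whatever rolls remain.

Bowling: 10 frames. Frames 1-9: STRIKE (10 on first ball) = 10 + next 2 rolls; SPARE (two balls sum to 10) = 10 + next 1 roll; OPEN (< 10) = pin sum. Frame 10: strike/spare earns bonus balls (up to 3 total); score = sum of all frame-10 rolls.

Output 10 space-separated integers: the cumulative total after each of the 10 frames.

Answer: 9 17 26 43 50 56 74 82 89 95

Derivation:
Frame 1: OPEN (7+2=9). Cumulative: 9
Frame 2: OPEN (8+0=8). Cumulative: 17
Frame 3: OPEN (9+0=9). Cumulative: 26
Frame 4: STRIKE. 10 + next two rolls (7+0) = 17. Cumulative: 43
Frame 5: OPEN (7+0=7). Cumulative: 50
Frame 6: OPEN (5+1=6). Cumulative: 56
Frame 7: STRIKE. 10 + next two rolls (8+0) = 18. Cumulative: 74
Frame 8: OPEN (8+0=8). Cumulative: 82
Frame 9: OPEN (3+4=7). Cumulative: 89
Frame 10: OPEN. Sum of all frame-10 rolls (0+6) = 6. Cumulative: 95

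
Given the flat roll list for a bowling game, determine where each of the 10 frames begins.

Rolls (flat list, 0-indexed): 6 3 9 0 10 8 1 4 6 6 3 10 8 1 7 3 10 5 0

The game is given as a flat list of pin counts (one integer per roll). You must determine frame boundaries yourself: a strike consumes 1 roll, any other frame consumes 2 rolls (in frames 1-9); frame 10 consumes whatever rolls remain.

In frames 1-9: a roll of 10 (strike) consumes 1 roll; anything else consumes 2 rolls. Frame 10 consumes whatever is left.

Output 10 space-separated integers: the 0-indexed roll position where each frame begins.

Answer: 0 2 4 5 7 9 11 12 14 16

Derivation:
Frame 1 starts at roll index 0: rolls=6,3 (sum=9), consumes 2 rolls
Frame 2 starts at roll index 2: rolls=9,0 (sum=9), consumes 2 rolls
Frame 3 starts at roll index 4: roll=10 (strike), consumes 1 roll
Frame 4 starts at roll index 5: rolls=8,1 (sum=9), consumes 2 rolls
Frame 5 starts at roll index 7: rolls=4,6 (sum=10), consumes 2 rolls
Frame 6 starts at roll index 9: rolls=6,3 (sum=9), consumes 2 rolls
Frame 7 starts at roll index 11: roll=10 (strike), consumes 1 roll
Frame 8 starts at roll index 12: rolls=8,1 (sum=9), consumes 2 rolls
Frame 9 starts at roll index 14: rolls=7,3 (sum=10), consumes 2 rolls
Frame 10 starts at roll index 16: 3 remaining rolls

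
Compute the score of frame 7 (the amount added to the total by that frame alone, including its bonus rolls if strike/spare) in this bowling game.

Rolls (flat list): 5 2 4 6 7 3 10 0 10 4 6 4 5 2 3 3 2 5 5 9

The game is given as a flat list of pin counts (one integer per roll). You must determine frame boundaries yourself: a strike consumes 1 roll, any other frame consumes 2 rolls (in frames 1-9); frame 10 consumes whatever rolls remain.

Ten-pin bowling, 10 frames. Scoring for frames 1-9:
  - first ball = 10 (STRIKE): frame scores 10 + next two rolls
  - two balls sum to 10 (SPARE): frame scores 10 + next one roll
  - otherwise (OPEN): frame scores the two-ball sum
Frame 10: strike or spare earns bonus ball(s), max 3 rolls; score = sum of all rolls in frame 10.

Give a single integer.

Answer: 9

Derivation:
Frame 1: OPEN (5+2=7). Cumulative: 7
Frame 2: SPARE (4+6=10). 10 + next roll (7) = 17. Cumulative: 24
Frame 3: SPARE (7+3=10). 10 + next roll (10) = 20. Cumulative: 44
Frame 4: STRIKE. 10 + next two rolls (0+10) = 20. Cumulative: 64
Frame 5: SPARE (0+10=10). 10 + next roll (4) = 14. Cumulative: 78
Frame 6: SPARE (4+6=10). 10 + next roll (4) = 14. Cumulative: 92
Frame 7: OPEN (4+5=9). Cumulative: 101
Frame 8: OPEN (2+3=5). Cumulative: 106
Frame 9: OPEN (3+2=5). Cumulative: 111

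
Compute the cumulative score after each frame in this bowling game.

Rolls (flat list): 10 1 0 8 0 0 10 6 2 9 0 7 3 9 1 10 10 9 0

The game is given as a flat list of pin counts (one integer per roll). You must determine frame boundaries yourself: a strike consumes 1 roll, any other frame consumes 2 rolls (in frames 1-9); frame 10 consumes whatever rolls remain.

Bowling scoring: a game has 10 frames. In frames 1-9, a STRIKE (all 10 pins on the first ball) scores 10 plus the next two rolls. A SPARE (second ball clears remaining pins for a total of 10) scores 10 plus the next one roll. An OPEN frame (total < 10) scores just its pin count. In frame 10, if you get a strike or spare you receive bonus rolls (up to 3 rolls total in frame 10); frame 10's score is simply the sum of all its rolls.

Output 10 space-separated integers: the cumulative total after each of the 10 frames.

Answer: 11 12 20 36 44 53 72 92 121 140

Derivation:
Frame 1: STRIKE. 10 + next two rolls (1+0) = 11. Cumulative: 11
Frame 2: OPEN (1+0=1). Cumulative: 12
Frame 3: OPEN (8+0=8). Cumulative: 20
Frame 4: SPARE (0+10=10). 10 + next roll (6) = 16. Cumulative: 36
Frame 5: OPEN (6+2=8). Cumulative: 44
Frame 6: OPEN (9+0=9). Cumulative: 53
Frame 7: SPARE (7+3=10). 10 + next roll (9) = 19. Cumulative: 72
Frame 8: SPARE (9+1=10). 10 + next roll (10) = 20. Cumulative: 92
Frame 9: STRIKE. 10 + next two rolls (10+9) = 29. Cumulative: 121
Frame 10: STRIKE. Sum of all frame-10 rolls (10+9+0) = 19. Cumulative: 140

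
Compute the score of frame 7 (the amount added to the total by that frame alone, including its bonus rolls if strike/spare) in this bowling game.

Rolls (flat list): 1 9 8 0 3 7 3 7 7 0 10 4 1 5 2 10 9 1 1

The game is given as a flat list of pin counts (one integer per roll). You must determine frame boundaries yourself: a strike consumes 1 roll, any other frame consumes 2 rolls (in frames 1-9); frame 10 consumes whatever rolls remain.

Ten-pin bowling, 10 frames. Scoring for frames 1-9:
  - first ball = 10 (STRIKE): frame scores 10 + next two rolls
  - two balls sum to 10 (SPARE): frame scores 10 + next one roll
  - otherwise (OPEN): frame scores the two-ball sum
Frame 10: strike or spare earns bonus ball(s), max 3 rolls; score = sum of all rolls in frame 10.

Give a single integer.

Frame 1: SPARE (1+9=10). 10 + next roll (8) = 18. Cumulative: 18
Frame 2: OPEN (8+0=8). Cumulative: 26
Frame 3: SPARE (3+7=10). 10 + next roll (3) = 13. Cumulative: 39
Frame 4: SPARE (3+7=10). 10 + next roll (7) = 17. Cumulative: 56
Frame 5: OPEN (7+0=7). Cumulative: 63
Frame 6: STRIKE. 10 + next two rolls (4+1) = 15. Cumulative: 78
Frame 7: OPEN (4+1=5). Cumulative: 83
Frame 8: OPEN (5+2=7). Cumulative: 90
Frame 9: STRIKE. 10 + next two rolls (9+1) = 20. Cumulative: 110

Answer: 5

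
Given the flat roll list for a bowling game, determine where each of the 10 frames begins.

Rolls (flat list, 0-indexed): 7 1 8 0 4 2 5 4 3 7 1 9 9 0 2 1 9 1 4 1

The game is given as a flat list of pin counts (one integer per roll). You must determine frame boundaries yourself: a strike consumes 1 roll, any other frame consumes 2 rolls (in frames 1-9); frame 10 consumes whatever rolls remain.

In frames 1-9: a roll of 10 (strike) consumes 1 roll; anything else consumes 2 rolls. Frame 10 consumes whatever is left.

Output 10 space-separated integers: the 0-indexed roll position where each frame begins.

Frame 1 starts at roll index 0: rolls=7,1 (sum=8), consumes 2 rolls
Frame 2 starts at roll index 2: rolls=8,0 (sum=8), consumes 2 rolls
Frame 3 starts at roll index 4: rolls=4,2 (sum=6), consumes 2 rolls
Frame 4 starts at roll index 6: rolls=5,4 (sum=9), consumes 2 rolls
Frame 5 starts at roll index 8: rolls=3,7 (sum=10), consumes 2 rolls
Frame 6 starts at roll index 10: rolls=1,9 (sum=10), consumes 2 rolls
Frame 7 starts at roll index 12: rolls=9,0 (sum=9), consumes 2 rolls
Frame 8 starts at roll index 14: rolls=2,1 (sum=3), consumes 2 rolls
Frame 9 starts at roll index 16: rolls=9,1 (sum=10), consumes 2 rolls
Frame 10 starts at roll index 18: 2 remaining rolls

Answer: 0 2 4 6 8 10 12 14 16 18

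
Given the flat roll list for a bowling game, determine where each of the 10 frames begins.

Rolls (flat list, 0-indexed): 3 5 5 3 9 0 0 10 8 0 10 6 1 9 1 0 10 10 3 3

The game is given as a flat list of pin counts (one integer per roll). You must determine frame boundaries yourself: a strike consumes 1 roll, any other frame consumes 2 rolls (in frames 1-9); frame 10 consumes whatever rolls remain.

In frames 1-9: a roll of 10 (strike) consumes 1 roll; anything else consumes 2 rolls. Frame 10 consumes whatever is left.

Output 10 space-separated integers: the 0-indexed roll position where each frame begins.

Frame 1 starts at roll index 0: rolls=3,5 (sum=8), consumes 2 rolls
Frame 2 starts at roll index 2: rolls=5,3 (sum=8), consumes 2 rolls
Frame 3 starts at roll index 4: rolls=9,0 (sum=9), consumes 2 rolls
Frame 4 starts at roll index 6: rolls=0,10 (sum=10), consumes 2 rolls
Frame 5 starts at roll index 8: rolls=8,0 (sum=8), consumes 2 rolls
Frame 6 starts at roll index 10: roll=10 (strike), consumes 1 roll
Frame 7 starts at roll index 11: rolls=6,1 (sum=7), consumes 2 rolls
Frame 8 starts at roll index 13: rolls=9,1 (sum=10), consumes 2 rolls
Frame 9 starts at roll index 15: rolls=0,10 (sum=10), consumes 2 rolls
Frame 10 starts at roll index 17: 3 remaining rolls

Answer: 0 2 4 6 8 10 11 13 15 17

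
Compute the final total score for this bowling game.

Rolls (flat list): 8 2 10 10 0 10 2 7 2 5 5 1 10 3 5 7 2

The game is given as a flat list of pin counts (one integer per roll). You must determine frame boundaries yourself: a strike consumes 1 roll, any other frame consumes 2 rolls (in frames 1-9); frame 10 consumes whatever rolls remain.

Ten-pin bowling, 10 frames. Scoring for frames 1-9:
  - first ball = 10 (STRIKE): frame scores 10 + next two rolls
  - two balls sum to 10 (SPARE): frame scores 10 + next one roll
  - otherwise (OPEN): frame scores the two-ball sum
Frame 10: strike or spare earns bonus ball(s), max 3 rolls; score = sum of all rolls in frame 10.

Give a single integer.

Answer: 129

Derivation:
Frame 1: SPARE (8+2=10). 10 + next roll (10) = 20. Cumulative: 20
Frame 2: STRIKE. 10 + next two rolls (10+0) = 20. Cumulative: 40
Frame 3: STRIKE. 10 + next two rolls (0+10) = 20. Cumulative: 60
Frame 4: SPARE (0+10=10). 10 + next roll (2) = 12. Cumulative: 72
Frame 5: OPEN (2+7=9). Cumulative: 81
Frame 6: OPEN (2+5=7). Cumulative: 88
Frame 7: OPEN (5+1=6). Cumulative: 94
Frame 8: STRIKE. 10 + next two rolls (3+5) = 18. Cumulative: 112
Frame 9: OPEN (3+5=8). Cumulative: 120
Frame 10: OPEN. Sum of all frame-10 rolls (7+2) = 9. Cumulative: 129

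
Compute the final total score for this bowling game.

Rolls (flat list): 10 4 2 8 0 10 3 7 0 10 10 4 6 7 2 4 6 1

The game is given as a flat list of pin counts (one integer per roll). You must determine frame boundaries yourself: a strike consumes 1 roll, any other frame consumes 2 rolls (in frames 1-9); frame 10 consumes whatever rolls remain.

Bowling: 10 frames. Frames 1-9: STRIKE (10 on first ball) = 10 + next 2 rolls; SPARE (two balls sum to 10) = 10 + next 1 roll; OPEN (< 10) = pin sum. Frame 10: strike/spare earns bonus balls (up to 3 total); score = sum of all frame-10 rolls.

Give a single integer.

Frame 1: STRIKE. 10 + next two rolls (4+2) = 16. Cumulative: 16
Frame 2: OPEN (4+2=6). Cumulative: 22
Frame 3: OPEN (8+0=8). Cumulative: 30
Frame 4: STRIKE. 10 + next two rolls (3+7) = 20. Cumulative: 50
Frame 5: SPARE (3+7=10). 10 + next roll (0) = 10. Cumulative: 60
Frame 6: SPARE (0+10=10). 10 + next roll (10) = 20. Cumulative: 80
Frame 7: STRIKE. 10 + next two rolls (4+6) = 20. Cumulative: 100
Frame 8: SPARE (4+6=10). 10 + next roll (7) = 17. Cumulative: 117
Frame 9: OPEN (7+2=9). Cumulative: 126
Frame 10: SPARE. Sum of all frame-10 rolls (4+6+1) = 11. Cumulative: 137

Answer: 137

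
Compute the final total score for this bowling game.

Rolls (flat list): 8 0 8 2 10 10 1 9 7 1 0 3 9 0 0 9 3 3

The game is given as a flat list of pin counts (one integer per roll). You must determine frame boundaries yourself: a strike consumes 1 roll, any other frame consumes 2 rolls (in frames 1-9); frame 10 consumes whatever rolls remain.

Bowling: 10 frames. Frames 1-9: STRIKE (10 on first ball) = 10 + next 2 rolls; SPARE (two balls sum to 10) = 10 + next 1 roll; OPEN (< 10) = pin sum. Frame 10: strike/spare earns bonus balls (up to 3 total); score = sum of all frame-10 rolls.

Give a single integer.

Answer: 121

Derivation:
Frame 1: OPEN (8+0=8). Cumulative: 8
Frame 2: SPARE (8+2=10). 10 + next roll (10) = 20. Cumulative: 28
Frame 3: STRIKE. 10 + next two rolls (10+1) = 21. Cumulative: 49
Frame 4: STRIKE. 10 + next two rolls (1+9) = 20. Cumulative: 69
Frame 5: SPARE (1+9=10). 10 + next roll (7) = 17. Cumulative: 86
Frame 6: OPEN (7+1=8). Cumulative: 94
Frame 7: OPEN (0+3=3). Cumulative: 97
Frame 8: OPEN (9+0=9). Cumulative: 106
Frame 9: OPEN (0+9=9). Cumulative: 115
Frame 10: OPEN. Sum of all frame-10 rolls (3+3) = 6. Cumulative: 121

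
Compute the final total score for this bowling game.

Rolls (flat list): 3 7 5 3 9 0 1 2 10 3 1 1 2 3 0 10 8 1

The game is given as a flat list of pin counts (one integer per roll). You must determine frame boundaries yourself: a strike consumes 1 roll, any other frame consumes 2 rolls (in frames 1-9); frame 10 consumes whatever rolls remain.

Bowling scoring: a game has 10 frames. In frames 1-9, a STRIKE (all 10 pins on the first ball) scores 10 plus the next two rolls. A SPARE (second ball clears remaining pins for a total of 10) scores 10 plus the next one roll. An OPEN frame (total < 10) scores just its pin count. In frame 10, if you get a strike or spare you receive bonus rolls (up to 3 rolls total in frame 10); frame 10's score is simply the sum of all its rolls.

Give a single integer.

Frame 1: SPARE (3+7=10). 10 + next roll (5) = 15. Cumulative: 15
Frame 2: OPEN (5+3=8). Cumulative: 23
Frame 3: OPEN (9+0=9). Cumulative: 32
Frame 4: OPEN (1+2=3). Cumulative: 35
Frame 5: STRIKE. 10 + next two rolls (3+1) = 14. Cumulative: 49
Frame 6: OPEN (3+1=4). Cumulative: 53
Frame 7: OPEN (1+2=3). Cumulative: 56
Frame 8: OPEN (3+0=3). Cumulative: 59
Frame 9: STRIKE. 10 + next two rolls (8+1) = 19. Cumulative: 78
Frame 10: OPEN. Sum of all frame-10 rolls (8+1) = 9. Cumulative: 87

Answer: 87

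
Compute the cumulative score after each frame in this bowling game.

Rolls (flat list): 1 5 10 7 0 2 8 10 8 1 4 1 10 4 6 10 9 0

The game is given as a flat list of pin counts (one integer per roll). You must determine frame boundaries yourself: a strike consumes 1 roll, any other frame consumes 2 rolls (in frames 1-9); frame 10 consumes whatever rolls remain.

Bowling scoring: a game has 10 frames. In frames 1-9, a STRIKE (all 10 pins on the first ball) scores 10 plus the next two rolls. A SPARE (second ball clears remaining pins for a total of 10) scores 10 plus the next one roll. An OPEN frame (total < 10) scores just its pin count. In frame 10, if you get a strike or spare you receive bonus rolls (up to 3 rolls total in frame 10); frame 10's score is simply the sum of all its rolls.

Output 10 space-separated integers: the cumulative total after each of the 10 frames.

Answer: 6 23 30 50 69 78 83 103 123 142

Derivation:
Frame 1: OPEN (1+5=6). Cumulative: 6
Frame 2: STRIKE. 10 + next two rolls (7+0) = 17. Cumulative: 23
Frame 3: OPEN (7+0=7). Cumulative: 30
Frame 4: SPARE (2+8=10). 10 + next roll (10) = 20. Cumulative: 50
Frame 5: STRIKE. 10 + next two rolls (8+1) = 19. Cumulative: 69
Frame 6: OPEN (8+1=9). Cumulative: 78
Frame 7: OPEN (4+1=5). Cumulative: 83
Frame 8: STRIKE. 10 + next two rolls (4+6) = 20. Cumulative: 103
Frame 9: SPARE (4+6=10). 10 + next roll (10) = 20. Cumulative: 123
Frame 10: STRIKE. Sum of all frame-10 rolls (10+9+0) = 19. Cumulative: 142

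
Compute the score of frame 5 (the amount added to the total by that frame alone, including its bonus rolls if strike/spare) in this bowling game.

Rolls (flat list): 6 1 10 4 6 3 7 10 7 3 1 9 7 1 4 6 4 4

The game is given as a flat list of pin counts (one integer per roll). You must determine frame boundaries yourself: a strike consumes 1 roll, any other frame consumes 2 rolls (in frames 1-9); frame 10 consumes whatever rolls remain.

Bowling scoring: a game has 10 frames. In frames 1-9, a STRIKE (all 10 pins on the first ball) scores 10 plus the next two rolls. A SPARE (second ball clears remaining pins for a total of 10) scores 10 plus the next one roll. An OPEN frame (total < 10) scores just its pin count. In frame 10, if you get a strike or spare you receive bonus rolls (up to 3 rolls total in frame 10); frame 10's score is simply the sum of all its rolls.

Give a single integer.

Answer: 20

Derivation:
Frame 1: OPEN (6+1=7). Cumulative: 7
Frame 2: STRIKE. 10 + next two rolls (4+6) = 20. Cumulative: 27
Frame 3: SPARE (4+6=10). 10 + next roll (3) = 13. Cumulative: 40
Frame 4: SPARE (3+7=10). 10 + next roll (10) = 20. Cumulative: 60
Frame 5: STRIKE. 10 + next two rolls (7+3) = 20. Cumulative: 80
Frame 6: SPARE (7+3=10). 10 + next roll (1) = 11. Cumulative: 91
Frame 7: SPARE (1+9=10). 10 + next roll (7) = 17. Cumulative: 108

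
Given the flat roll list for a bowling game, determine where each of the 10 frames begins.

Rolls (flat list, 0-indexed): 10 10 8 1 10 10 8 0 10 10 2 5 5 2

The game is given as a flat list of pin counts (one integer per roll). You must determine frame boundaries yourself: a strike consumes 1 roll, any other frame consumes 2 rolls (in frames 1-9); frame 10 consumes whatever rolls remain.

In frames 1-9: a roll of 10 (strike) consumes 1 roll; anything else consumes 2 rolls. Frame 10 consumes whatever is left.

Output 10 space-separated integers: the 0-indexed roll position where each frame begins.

Answer: 0 1 2 4 5 6 8 9 10 12

Derivation:
Frame 1 starts at roll index 0: roll=10 (strike), consumes 1 roll
Frame 2 starts at roll index 1: roll=10 (strike), consumes 1 roll
Frame 3 starts at roll index 2: rolls=8,1 (sum=9), consumes 2 rolls
Frame 4 starts at roll index 4: roll=10 (strike), consumes 1 roll
Frame 5 starts at roll index 5: roll=10 (strike), consumes 1 roll
Frame 6 starts at roll index 6: rolls=8,0 (sum=8), consumes 2 rolls
Frame 7 starts at roll index 8: roll=10 (strike), consumes 1 roll
Frame 8 starts at roll index 9: roll=10 (strike), consumes 1 roll
Frame 9 starts at roll index 10: rolls=2,5 (sum=7), consumes 2 rolls
Frame 10 starts at roll index 12: 2 remaining rolls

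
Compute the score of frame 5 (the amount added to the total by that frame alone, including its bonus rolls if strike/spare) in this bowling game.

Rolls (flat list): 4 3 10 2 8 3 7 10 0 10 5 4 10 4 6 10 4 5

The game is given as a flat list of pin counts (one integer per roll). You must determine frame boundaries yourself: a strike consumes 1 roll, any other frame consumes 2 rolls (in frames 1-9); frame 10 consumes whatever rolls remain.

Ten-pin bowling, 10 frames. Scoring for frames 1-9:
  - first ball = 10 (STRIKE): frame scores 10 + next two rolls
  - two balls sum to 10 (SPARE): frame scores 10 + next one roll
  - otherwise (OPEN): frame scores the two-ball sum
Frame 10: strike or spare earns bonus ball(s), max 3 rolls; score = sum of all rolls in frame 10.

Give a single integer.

Frame 1: OPEN (4+3=7). Cumulative: 7
Frame 2: STRIKE. 10 + next two rolls (2+8) = 20. Cumulative: 27
Frame 3: SPARE (2+8=10). 10 + next roll (3) = 13. Cumulative: 40
Frame 4: SPARE (3+7=10). 10 + next roll (10) = 20. Cumulative: 60
Frame 5: STRIKE. 10 + next two rolls (0+10) = 20. Cumulative: 80
Frame 6: SPARE (0+10=10). 10 + next roll (5) = 15. Cumulative: 95
Frame 7: OPEN (5+4=9). Cumulative: 104

Answer: 20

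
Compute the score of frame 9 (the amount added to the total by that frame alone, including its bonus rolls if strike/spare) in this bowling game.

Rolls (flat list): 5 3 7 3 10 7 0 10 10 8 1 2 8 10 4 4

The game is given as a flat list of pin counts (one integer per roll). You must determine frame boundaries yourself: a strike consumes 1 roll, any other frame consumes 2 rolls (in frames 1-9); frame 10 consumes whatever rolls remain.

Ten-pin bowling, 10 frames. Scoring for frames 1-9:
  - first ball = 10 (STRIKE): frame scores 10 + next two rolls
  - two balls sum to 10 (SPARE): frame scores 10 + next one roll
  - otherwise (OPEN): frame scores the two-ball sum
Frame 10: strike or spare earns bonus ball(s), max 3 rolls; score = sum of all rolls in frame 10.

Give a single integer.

Frame 1: OPEN (5+3=8). Cumulative: 8
Frame 2: SPARE (7+3=10). 10 + next roll (10) = 20. Cumulative: 28
Frame 3: STRIKE. 10 + next two rolls (7+0) = 17. Cumulative: 45
Frame 4: OPEN (7+0=7). Cumulative: 52
Frame 5: STRIKE. 10 + next two rolls (10+8) = 28. Cumulative: 80
Frame 6: STRIKE. 10 + next two rolls (8+1) = 19. Cumulative: 99
Frame 7: OPEN (8+1=9). Cumulative: 108
Frame 8: SPARE (2+8=10). 10 + next roll (10) = 20. Cumulative: 128
Frame 9: STRIKE. 10 + next two rolls (4+4) = 18. Cumulative: 146
Frame 10: OPEN. Sum of all frame-10 rolls (4+4) = 8. Cumulative: 154

Answer: 18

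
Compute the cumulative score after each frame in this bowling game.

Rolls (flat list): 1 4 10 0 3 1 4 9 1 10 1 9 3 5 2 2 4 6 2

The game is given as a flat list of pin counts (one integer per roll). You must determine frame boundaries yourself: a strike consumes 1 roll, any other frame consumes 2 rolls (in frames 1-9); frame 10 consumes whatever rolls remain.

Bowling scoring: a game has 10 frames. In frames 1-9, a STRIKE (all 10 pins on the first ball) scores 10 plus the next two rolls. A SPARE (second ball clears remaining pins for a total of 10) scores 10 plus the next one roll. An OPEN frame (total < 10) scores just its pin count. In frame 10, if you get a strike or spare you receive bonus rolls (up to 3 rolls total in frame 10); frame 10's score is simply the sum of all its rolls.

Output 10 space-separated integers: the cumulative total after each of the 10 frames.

Frame 1: OPEN (1+4=5). Cumulative: 5
Frame 2: STRIKE. 10 + next two rolls (0+3) = 13. Cumulative: 18
Frame 3: OPEN (0+3=3). Cumulative: 21
Frame 4: OPEN (1+4=5). Cumulative: 26
Frame 5: SPARE (9+1=10). 10 + next roll (10) = 20. Cumulative: 46
Frame 6: STRIKE. 10 + next two rolls (1+9) = 20. Cumulative: 66
Frame 7: SPARE (1+9=10). 10 + next roll (3) = 13. Cumulative: 79
Frame 8: OPEN (3+5=8). Cumulative: 87
Frame 9: OPEN (2+2=4). Cumulative: 91
Frame 10: SPARE. Sum of all frame-10 rolls (4+6+2) = 12. Cumulative: 103

Answer: 5 18 21 26 46 66 79 87 91 103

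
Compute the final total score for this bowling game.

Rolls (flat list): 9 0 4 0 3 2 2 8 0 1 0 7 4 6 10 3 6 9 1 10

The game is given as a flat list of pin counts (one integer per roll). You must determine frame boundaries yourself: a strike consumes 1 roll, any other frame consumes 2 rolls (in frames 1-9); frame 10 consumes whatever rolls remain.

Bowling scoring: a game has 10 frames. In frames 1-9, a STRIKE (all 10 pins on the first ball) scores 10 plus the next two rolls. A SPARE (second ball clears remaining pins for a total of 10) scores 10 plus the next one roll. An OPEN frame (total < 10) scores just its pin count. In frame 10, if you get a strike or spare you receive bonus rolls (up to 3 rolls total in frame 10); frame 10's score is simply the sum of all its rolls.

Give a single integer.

Frame 1: OPEN (9+0=9). Cumulative: 9
Frame 2: OPEN (4+0=4). Cumulative: 13
Frame 3: OPEN (3+2=5). Cumulative: 18
Frame 4: SPARE (2+8=10). 10 + next roll (0) = 10. Cumulative: 28
Frame 5: OPEN (0+1=1). Cumulative: 29
Frame 6: OPEN (0+7=7). Cumulative: 36
Frame 7: SPARE (4+6=10). 10 + next roll (10) = 20. Cumulative: 56
Frame 8: STRIKE. 10 + next two rolls (3+6) = 19. Cumulative: 75
Frame 9: OPEN (3+6=9). Cumulative: 84
Frame 10: SPARE. Sum of all frame-10 rolls (9+1+10) = 20. Cumulative: 104

Answer: 104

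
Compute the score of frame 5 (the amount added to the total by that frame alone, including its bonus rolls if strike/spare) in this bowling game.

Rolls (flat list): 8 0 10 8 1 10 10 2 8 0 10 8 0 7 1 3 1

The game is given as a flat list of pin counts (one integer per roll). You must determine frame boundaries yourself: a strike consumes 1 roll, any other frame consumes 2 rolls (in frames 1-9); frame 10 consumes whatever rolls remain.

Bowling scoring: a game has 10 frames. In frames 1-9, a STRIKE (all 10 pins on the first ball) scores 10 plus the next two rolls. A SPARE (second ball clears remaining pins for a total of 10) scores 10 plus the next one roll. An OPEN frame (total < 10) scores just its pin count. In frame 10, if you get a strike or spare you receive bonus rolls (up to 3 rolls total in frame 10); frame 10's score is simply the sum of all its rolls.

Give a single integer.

Answer: 20

Derivation:
Frame 1: OPEN (8+0=8). Cumulative: 8
Frame 2: STRIKE. 10 + next two rolls (8+1) = 19. Cumulative: 27
Frame 3: OPEN (8+1=9). Cumulative: 36
Frame 4: STRIKE. 10 + next two rolls (10+2) = 22. Cumulative: 58
Frame 5: STRIKE. 10 + next two rolls (2+8) = 20. Cumulative: 78
Frame 6: SPARE (2+8=10). 10 + next roll (0) = 10. Cumulative: 88
Frame 7: SPARE (0+10=10). 10 + next roll (8) = 18. Cumulative: 106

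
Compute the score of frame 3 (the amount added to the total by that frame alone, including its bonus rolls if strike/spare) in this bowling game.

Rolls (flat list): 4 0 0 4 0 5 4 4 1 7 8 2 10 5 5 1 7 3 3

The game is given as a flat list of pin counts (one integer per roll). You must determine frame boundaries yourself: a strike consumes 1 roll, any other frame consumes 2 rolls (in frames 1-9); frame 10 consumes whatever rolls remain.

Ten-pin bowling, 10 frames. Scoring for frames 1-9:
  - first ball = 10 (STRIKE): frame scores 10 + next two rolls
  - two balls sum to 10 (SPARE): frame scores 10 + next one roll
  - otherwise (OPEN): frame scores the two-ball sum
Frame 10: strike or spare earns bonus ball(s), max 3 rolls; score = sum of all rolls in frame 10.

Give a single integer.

Answer: 5

Derivation:
Frame 1: OPEN (4+0=4). Cumulative: 4
Frame 2: OPEN (0+4=4). Cumulative: 8
Frame 3: OPEN (0+5=5). Cumulative: 13
Frame 4: OPEN (4+4=8). Cumulative: 21
Frame 5: OPEN (1+7=8). Cumulative: 29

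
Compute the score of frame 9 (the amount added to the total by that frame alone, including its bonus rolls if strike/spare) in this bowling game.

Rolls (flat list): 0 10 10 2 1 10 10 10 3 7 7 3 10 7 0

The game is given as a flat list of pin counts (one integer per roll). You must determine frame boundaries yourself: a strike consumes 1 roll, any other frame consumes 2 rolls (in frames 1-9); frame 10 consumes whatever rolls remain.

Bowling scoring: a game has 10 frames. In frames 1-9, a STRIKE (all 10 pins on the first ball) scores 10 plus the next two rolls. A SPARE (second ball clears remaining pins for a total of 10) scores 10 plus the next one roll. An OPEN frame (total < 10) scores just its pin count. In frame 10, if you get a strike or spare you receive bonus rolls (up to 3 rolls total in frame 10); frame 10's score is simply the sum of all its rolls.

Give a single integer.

Answer: 17

Derivation:
Frame 1: SPARE (0+10=10). 10 + next roll (10) = 20. Cumulative: 20
Frame 2: STRIKE. 10 + next two rolls (2+1) = 13. Cumulative: 33
Frame 3: OPEN (2+1=3). Cumulative: 36
Frame 4: STRIKE. 10 + next two rolls (10+10) = 30. Cumulative: 66
Frame 5: STRIKE. 10 + next two rolls (10+3) = 23. Cumulative: 89
Frame 6: STRIKE. 10 + next two rolls (3+7) = 20. Cumulative: 109
Frame 7: SPARE (3+7=10). 10 + next roll (7) = 17. Cumulative: 126
Frame 8: SPARE (7+3=10). 10 + next roll (10) = 20. Cumulative: 146
Frame 9: STRIKE. 10 + next two rolls (7+0) = 17. Cumulative: 163
Frame 10: OPEN. Sum of all frame-10 rolls (7+0) = 7. Cumulative: 170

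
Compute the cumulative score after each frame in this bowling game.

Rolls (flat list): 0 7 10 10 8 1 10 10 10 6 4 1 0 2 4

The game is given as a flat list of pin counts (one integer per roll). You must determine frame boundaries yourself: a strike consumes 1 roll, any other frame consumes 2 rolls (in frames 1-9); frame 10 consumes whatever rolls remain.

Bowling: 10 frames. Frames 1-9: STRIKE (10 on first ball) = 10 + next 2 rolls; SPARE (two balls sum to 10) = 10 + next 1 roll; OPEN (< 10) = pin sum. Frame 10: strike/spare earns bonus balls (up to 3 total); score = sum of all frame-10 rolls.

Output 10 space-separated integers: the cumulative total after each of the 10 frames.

Answer: 7 35 54 63 93 119 139 150 151 157

Derivation:
Frame 1: OPEN (0+7=7). Cumulative: 7
Frame 2: STRIKE. 10 + next two rolls (10+8) = 28. Cumulative: 35
Frame 3: STRIKE. 10 + next two rolls (8+1) = 19. Cumulative: 54
Frame 4: OPEN (8+1=9). Cumulative: 63
Frame 5: STRIKE. 10 + next two rolls (10+10) = 30. Cumulative: 93
Frame 6: STRIKE. 10 + next two rolls (10+6) = 26. Cumulative: 119
Frame 7: STRIKE. 10 + next two rolls (6+4) = 20. Cumulative: 139
Frame 8: SPARE (6+4=10). 10 + next roll (1) = 11. Cumulative: 150
Frame 9: OPEN (1+0=1). Cumulative: 151
Frame 10: OPEN. Sum of all frame-10 rolls (2+4) = 6. Cumulative: 157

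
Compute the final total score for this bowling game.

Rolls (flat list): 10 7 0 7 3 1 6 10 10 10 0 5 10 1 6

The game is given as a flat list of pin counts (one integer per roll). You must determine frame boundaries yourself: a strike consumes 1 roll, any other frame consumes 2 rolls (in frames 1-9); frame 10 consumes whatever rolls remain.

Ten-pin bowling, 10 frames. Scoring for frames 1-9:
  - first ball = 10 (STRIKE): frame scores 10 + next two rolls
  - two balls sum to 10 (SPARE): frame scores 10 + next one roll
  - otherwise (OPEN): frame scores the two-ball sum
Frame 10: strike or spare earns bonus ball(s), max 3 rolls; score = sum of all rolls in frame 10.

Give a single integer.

Frame 1: STRIKE. 10 + next two rolls (7+0) = 17. Cumulative: 17
Frame 2: OPEN (7+0=7). Cumulative: 24
Frame 3: SPARE (7+3=10). 10 + next roll (1) = 11. Cumulative: 35
Frame 4: OPEN (1+6=7). Cumulative: 42
Frame 5: STRIKE. 10 + next two rolls (10+10) = 30. Cumulative: 72
Frame 6: STRIKE. 10 + next two rolls (10+0) = 20. Cumulative: 92
Frame 7: STRIKE. 10 + next two rolls (0+5) = 15. Cumulative: 107
Frame 8: OPEN (0+5=5). Cumulative: 112
Frame 9: STRIKE. 10 + next two rolls (1+6) = 17. Cumulative: 129
Frame 10: OPEN. Sum of all frame-10 rolls (1+6) = 7. Cumulative: 136

Answer: 136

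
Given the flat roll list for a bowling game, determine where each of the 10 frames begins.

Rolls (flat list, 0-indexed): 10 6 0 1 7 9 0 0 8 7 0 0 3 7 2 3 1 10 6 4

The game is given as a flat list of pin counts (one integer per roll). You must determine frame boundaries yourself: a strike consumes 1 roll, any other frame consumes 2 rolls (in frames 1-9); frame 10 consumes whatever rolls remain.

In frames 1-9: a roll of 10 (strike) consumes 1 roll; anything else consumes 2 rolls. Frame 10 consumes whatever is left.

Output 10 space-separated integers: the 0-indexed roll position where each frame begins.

Answer: 0 1 3 5 7 9 11 13 15 17

Derivation:
Frame 1 starts at roll index 0: roll=10 (strike), consumes 1 roll
Frame 2 starts at roll index 1: rolls=6,0 (sum=6), consumes 2 rolls
Frame 3 starts at roll index 3: rolls=1,7 (sum=8), consumes 2 rolls
Frame 4 starts at roll index 5: rolls=9,0 (sum=9), consumes 2 rolls
Frame 5 starts at roll index 7: rolls=0,8 (sum=8), consumes 2 rolls
Frame 6 starts at roll index 9: rolls=7,0 (sum=7), consumes 2 rolls
Frame 7 starts at roll index 11: rolls=0,3 (sum=3), consumes 2 rolls
Frame 8 starts at roll index 13: rolls=7,2 (sum=9), consumes 2 rolls
Frame 9 starts at roll index 15: rolls=3,1 (sum=4), consumes 2 rolls
Frame 10 starts at roll index 17: 3 remaining rolls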